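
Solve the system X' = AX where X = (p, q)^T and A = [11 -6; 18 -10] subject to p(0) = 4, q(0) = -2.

p(t) = 20e^(2t) - 16e^(-t), q(t) = 30e^(2t) - 32e^(-t)

Coefficient matrix A = [[11, -6], [18, -10]].
Characteristic polynomial det(A - λI) = λ^2 - λ - 2 = 0.
Eigenvalues λ = 2, -1.
For λ=2: (A-λI) row 1 is [9, -6], so an eigenvector is (-2, -3).
For λ=-1: (A-λI) row 1 is [12, -6], so an eigenvector is (-1, -2).
General solution: c_1e^(2t)(-2,-3) + c_2e^(-t)(-1,-2).
Applying p(0)=4, q(0)=-2 gives c_1=-10, c_2=16.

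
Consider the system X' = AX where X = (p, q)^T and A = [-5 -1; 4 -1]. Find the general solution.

Coefficient matrix A = [[-5, -1], [4, -1]].
Characteristic polynomial det(A - λI) = λ^2 + 6λ + 9 = 0.
Single eigenvalue λ = -3 with algebraic multiplicity 2.
Eigenvector v = (1,-2); generalized eigenvector w with (A-λI)w=v is (-2,3).
General solution: e^(-3t)[K_1·v + K_2·(t·v + w)].

p(t) = K_1e^(-3t) + K_2te^(-3t) - 2K_2e^(-3t), q(t) = -2K_1e^(-3t) - 2K_2te^(-3t) + 3K_2e^(-3t)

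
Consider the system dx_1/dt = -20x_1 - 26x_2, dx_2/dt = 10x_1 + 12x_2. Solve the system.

x_1(t) = -3c_1e^(-4t)sin(2t) + 2c_1e^(-4t)cos(2t) + 2c_2e^(-4t)sin(2t) + 3c_2e^(-4t)cos(2t), x_2(t) = 2c_1e^(-4t)sin(2t) - c_1e^(-4t)cos(2t) - c_2e^(-4t)sin(2t) - 2c_2e^(-4t)cos(2t)

Coefficient matrix A = [[-20, -26], [10, 12]].
Characteristic polynomial det(A - λI) = λ^2 + 8λ + 20 = 0.
Eigenvalues λ = -4 ± 2i (complex conjugate pair).
For λ=-4+2i: an eigenvector is (2,-1) - i(-3,2) = (2 + 3i, -1 - 2i).
A real fundamental pair from Re and Im of e^((-4+2i)t)v: X_1 = e^(-4t)(cos(2t)·(2,-1) + sin(2t)·(-3,2)), X_2 = e^(-4t)(sin(2t)·(2,-1) - cos(2t)·(-3,2)).
General solution: c_1X_1 + c_2X_2.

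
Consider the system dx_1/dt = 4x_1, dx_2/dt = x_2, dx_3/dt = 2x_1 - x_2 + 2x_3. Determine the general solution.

x_1(t) = C_1e^(4t), x_2(t) = C_2e^(t), x_3(t) = C_1e^(4t) + C_2e^(t) + C_3e^(2t)

Coefficient matrix A = [[4, 0, 0], [0, 1, 0], [2, -1, 2]].
det(A - λI) = 0 gives eigenvalues λ = 4, 1, 2.
For λ=4: eigenvector (1,0,1).
For λ=1: eigenvector (0,1,1).
For λ=2: eigenvector (0,0,1).
General solution: C_1e^(4t)(1,0,1) + C_2e^(t)(0,1,1) + C_3e^(2t)(0,0,1).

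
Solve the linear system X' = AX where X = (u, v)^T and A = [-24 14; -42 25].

u(t) = -C_1e^(4t) - 2C_2e^(-3t), v(t) = -2C_1e^(4t) - 3C_2e^(-3t)

Coefficient matrix A = [[-24, 14], [-42, 25]].
Characteristic polynomial det(A - λI) = λ^2 - λ - 12 = 0.
Eigenvalues λ = 4, -3.
For λ=4: (A-λI) row 1 is [-28, 14], so an eigenvector is (-1, -2).
For λ=-3: (A-λI) row 1 is [-21, 14], so an eigenvector is (-2, -3).
General solution: C_1e^(4t)(-1,-2) + C_2e^(-3t)(-2,-3).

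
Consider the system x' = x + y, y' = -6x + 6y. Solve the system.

x(t) = c_1e^(3t) + c_2e^(4t), y(t) = 2c_1e^(3t) + 3c_2e^(4t)

Coefficient matrix A = [[1, 1], [-6, 6]].
Characteristic polynomial det(A - λI) = λ^2 - 7λ + 12 = 0.
Eigenvalues λ = 3, 4.
For λ=3: (A-λI) row 1 is [-2, 1], so an eigenvector is (1, 2).
For λ=4: (A-λI) row 1 is [-3, 1], so an eigenvector is (1, 3).
General solution: c_1e^(3t)(1,2) + c_2e^(4t)(1,3).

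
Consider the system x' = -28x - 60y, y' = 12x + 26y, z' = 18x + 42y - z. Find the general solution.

x(t) = 5K_1e^(-4t) - 2K_3e^(2t), y(t) = -2K_1e^(-4t) + K_3e^(2t), z(t) = -2K_1e^(-4t) + K_2e^(-t) + 2K_3e^(2t)

Coefficient matrix A = [[-28, -60, 0], [12, 26, 0], [18, 42, -1]].
det(A - λI) = 0 gives eigenvalues λ = -4, -1, 2.
For λ=-4: eigenvector (5,-2,-2).
For λ=-1: eigenvector (0,0,1).
For λ=2: eigenvector (-2,1,2).
General solution: K_1e^(-4t)(5,-2,-2) + K_2e^(-t)(0,0,1) + K_3e^(2t)(-2,1,2).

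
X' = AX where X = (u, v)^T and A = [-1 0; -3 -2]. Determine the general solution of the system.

Coefficient matrix A = [[-1, 0], [-3, -2]].
Characteristic polynomial det(A - λI) = λ^2 + 3λ + 2 = 0.
Eigenvalues λ = -2, -1.
For λ=-2: (A-λI) row 1 is [1, 0], so an eigenvector is (0, 1).
For λ=-1: (A-λI) row 2 is [-3, -1], so an eigenvector is (-1, 3).
General solution: c_1e^(-2t)(0,1) + c_2e^(-t)(-1,3).

u(t) = -c_2e^(-t), v(t) = c_1e^(-2t) + 3c_2e^(-t)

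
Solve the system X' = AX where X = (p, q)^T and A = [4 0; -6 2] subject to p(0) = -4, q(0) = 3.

p(t) = -4e^(4t), q(t) = 12e^(4t) - 9e^(2t)

Coefficient matrix A = [[4, 0], [-6, 2]].
Characteristic polynomial det(A - λI) = λ^2 - 6λ + 8 = 0.
Eigenvalues λ = 4, 2.
For λ=4: (A-λI) row 2 is [-6, -2], so an eigenvector is (-1, 3).
For λ=2: (A-λI) row 1 is [2, 0], so an eigenvector is (0, -1).
General solution: K_1e^(4t)(-1,3) + K_2e^(2t)(0,-1).
Applying p(0)=-4, q(0)=3 gives K_1=4, K_2=9.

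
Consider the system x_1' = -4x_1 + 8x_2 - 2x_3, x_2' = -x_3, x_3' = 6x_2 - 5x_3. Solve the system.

x_1(t) = C_1e^(-4t) + 2C_2e^(-2t) + 2C_3e^(-3t), x_2(t) = C_2e^(-2t) + C_3e^(-3t), x_3(t) = 2C_2e^(-2t) + 3C_3e^(-3t)

Coefficient matrix A = [[-4, 8, -2], [0, 0, -1], [0, 6, -5]].
det(A - λI) = 0 gives eigenvalues λ = -4, -2, -3.
For λ=-4: eigenvector (1,0,0).
For λ=-2: eigenvector (2,1,2).
For λ=-3: eigenvector (2,1,3).
General solution: C_1e^(-4t)(1,0,0) + C_2e^(-2t)(2,1,2) + C_3e^(-3t)(2,1,3).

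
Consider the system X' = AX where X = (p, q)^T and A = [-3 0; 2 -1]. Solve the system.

Coefficient matrix A = [[-3, 0], [2, -1]].
Characteristic polynomial det(A - λI) = λ^2 + 4λ + 3 = 0.
Eigenvalues λ = -1, -3.
For λ=-1: (A-λI) row 1 is [-2, 0], so an eigenvector is (0, -1).
For λ=-3: (A-λI) row 2 is [2, 2], so an eigenvector is (1, -1).
General solution: C_1e^(-t)(0,-1) + C_2e^(-3t)(1,-1).

p(t) = C_2e^(-3t), q(t) = -C_1e^(-t) - C_2e^(-3t)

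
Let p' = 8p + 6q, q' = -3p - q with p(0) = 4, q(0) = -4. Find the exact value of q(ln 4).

-64

A = [[8,6],[-3,-1]]; eigenvalues λ = 2, 5.
Eigenvectors: (-1,1) for λ=2, (-2,1) for λ=5.
From the initial condition, c_1 = -4, c_2 = 0.
q(ln 4) = (-4)(4^2)(1) + (0)(4^5)(1) = -64.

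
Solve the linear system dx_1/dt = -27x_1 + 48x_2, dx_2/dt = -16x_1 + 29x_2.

x_1(t) = -3K_1e^(5t) - 2K_2e^(-3t), x_2(t) = -2K_1e^(5t) - K_2e^(-3t)

Coefficient matrix A = [[-27, 48], [-16, 29]].
Characteristic polynomial det(A - λI) = λ^2 - 2λ - 15 = 0.
Eigenvalues λ = 5, -3.
For λ=5: (A-λI) row 1 is [-32, 48], so an eigenvector is (-3, -2).
For λ=-3: (A-λI) row 1 is [-24, 48], so an eigenvector is (-2, -1).
General solution: K_1e^(5t)(-3,-2) + K_2e^(-3t)(-2,-1).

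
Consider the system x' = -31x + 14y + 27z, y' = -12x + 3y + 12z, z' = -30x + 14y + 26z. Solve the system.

Coefficient matrix A = [[-31, 14, 27], [-12, 3, 12], [-30, 14, 26]].
det(A - λI) = 0 gives eigenvalues λ = -1, 3, -4.
For λ=-1: eigenvector (5,3,4).
For λ=3: eigenvector (2,1,2).
For λ=-4: eigenvector (1,0,1).
General solution: c_1e^(-t)(5,3,4) + c_2e^(3t)(2,1,2) + c_3e^(-4t)(1,0,1).

x(t) = 5c_1e^(-t) + 2c_2e^(3t) + c_3e^(-4t), y(t) = 3c_1e^(-t) + c_2e^(3t), z(t) = 4c_1e^(-t) + 2c_2e^(3t) + c_3e^(-4t)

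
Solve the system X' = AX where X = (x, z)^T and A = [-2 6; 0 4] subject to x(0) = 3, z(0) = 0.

x(t) = 3e^(-2t), z(t) = 0

Coefficient matrix A = [[-2, 6], [0, 4]].
Characteristic polynomial det(A - λI) = λ^2 - 2λ - 8 = 0.
Eigenvalues λ = 4, -2.
For λ=4: (A-λI) row 1 is [-6, 6], so an eigenvector is (1, 1).
For λ=-2: (A-λI) row 1 is [0, 6], so an eigenvector is (-1, 0).
General solution: K_1e^(4t)(1,1) + K_2e^(-2t)(-1,0).
Applying x(0)=3, z(0)=0 gives K_1=0, K_2=-3.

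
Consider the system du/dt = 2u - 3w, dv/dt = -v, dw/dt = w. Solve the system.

Coefficient matrix A = [[2, 0, -3], [0, -1, 0], [0, 0, 1]].
det(A - λI) = 0 gives eigenvalues λ = 2, 1, -1.
For λ=2: eigenvector (1,0,0).
For λ=1: eigenvector (3,0,1).
For λ=-1: eigenvector (0,1,0).
General solution: c_1e^(2t)(1,0,0) + c_2e^(t)(3,0,1) + c_3e^(-t)(0,1,0).

u(t) = c_1e^(2t) + 3c_2e^(t), v(t) = c_3e^(-t), w(t) = c_2e^(t)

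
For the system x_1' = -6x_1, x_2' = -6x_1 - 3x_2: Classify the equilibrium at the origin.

stable node

A = [[-6,0],[-6,-3]]; det(A-λI) = λ^2 + 9λ + 18.
λ = -6, -3: both negative.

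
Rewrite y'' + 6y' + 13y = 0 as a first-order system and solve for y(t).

y(t) = K_1e^(-3t)cos(2t) + K_2e^(-3t)sin(2t)

Let x_1 = y, x_2 = y'. Then x_1' = x_2 and x_2' = -13x_1 - 6x_2.
A = [[0,1],[-13,-6]]; det(A-λI) = λ^2 + 6λ + 13.
Eigenvalues λ = -3 ± 2i.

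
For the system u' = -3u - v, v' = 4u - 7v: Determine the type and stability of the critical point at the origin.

A = [[-3,-1],[4,-7]]; det(A-λI) = λ^2 + 10λ + 25.
repeated λ = -5 with a single eigenvector.

stable improper node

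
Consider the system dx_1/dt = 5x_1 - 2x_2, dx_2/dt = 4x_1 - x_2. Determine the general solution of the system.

x_1(t) = -C_1e^(3t) + C_2e^(t), x_2(t) = -C_1e^(3t) + 2C_2e^(t)

Coefficient matrix A = [[5, -2], [4, -1]].
Characteristic polynomial det(A - λI) = λ^2 - 4λ + 3 = 0.
Eigenvalues λ = 3, 1.
For λ=3: (A-λI) row 1 is [2, -2], so an eigenvector is (-1, -1).
For λ=1: (A-λI) row 1 is [4, -2], so an eigenvector is (1, 2).
General solution: C_1e^(3t)(-1,-1) + C_2e^(t)(1,2).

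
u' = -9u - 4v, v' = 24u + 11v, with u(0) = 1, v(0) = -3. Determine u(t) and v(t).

u(t) = e^(3t), v(t) = -3e^(3t)

Coefficient matrix A = [[-9, -4], [24, 11]].
Characteristic polynomial det(A - λI) = λ^2 - 2λ - 3 = 0.
Eigenvalues λ = 3, -1.
For λ=3: (A-λI) row 1 is [-12, -4], so an eigenvector is (-1, 3).
For λ=-1: (A-λI) row 1 is [-8, -4], so an eigenvector is (1, -2).
General solution: K_1e^(3t)(-1,3) + K_2e^(-t)(1,-2).
Applying u(0)=1, v(0)=-3 gives K_1=-1, K_2=0.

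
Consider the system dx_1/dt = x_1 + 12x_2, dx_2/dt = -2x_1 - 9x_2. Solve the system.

x_1(t) = -2c_1e^(-5t) - 3c_2e^(-3t), x_2(t) = c_1e^(-5t) + c_2e^(-3t)

Coefficient matrix A = [[1, 12], [-2, -9]].
Characteristic polynomial det(A - λI) = λ^2 + 8λ + 15 = 0.
Eigenvalues λ = -5, -3.
For λ=-5: (A-λI) row 1 is [6, 12], so an eigenvector is (-2, 1).
For λ=-3: (A-λI) row 1 is [4, 12], so an eigenvector is (-3, 1).
General solution: c_1e^(-5t)(-2,1) + c_2e^(-3t)(-3,1).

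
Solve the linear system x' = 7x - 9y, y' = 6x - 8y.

Coefficient matrix A = [[7, -9], [6, -8]].
Characteristic polynomial det(A - λI) = λ^2 + λ - 2 = 0.
Eigenvalues λ = -2, 1.
For λ=-2: (A-λI) row 1 is [9, -9], so an eigenvector is (1, 1).
For λ=1: (A-λI) row 1 is [6, -9], so an eigenvector is (-3, -2).
General solution: C_1e^(-2t)(1,1) + C_2e^(t)(-3,-2).

x(t) = C_1e^(-2t) - 3C_2e^(t), y(t) = C_1e^(-2t) - 2C_2e^(t)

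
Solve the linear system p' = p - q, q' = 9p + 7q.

Coefficient matrix A = [[1, -1], [9, 7]].
Characteristic polynomial det(A - λI) = λ^2 - 8λ + 16 = 0.
Single eigenvalue λ = 4 with algebraic multiplicity 2.
Eigenvector v = (1,-3); generalized eigenvector w with (A-λI)w=v is (-1,2).
General solution: e^(4t)[C_1·v + C_2·(t·v + w)].

p(t) = C_1e^(4t) + C_2te^(4t) - C_2e^(4t), q(t) = -3C_1e^(4t) - 3C_2te^(4t) + 2C_2e^(4t)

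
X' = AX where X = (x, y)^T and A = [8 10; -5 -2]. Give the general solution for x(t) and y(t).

Coefficient matrix A = [[8, 10], [-5, -2]].
Characteristic polynomial det(A - λI) = λ^2 - 6λ + 34 = 0.
Eigenvalues λ = 3 ± 5i (complex conjugate pair).
For λ=3+5i: an eigenvector is (1,-1) - i(-1,0) = (1 + i, -1).
A real fundamental pair from Re and Im of e^((3+5i)t)v: X_1 = e^(3t)(cos(5t)·(1,-1) + sin(5t)·(-1,0)), X_2 = e^(3t)(sin(5t)·(1,-1) - cos(5t)·(-1,0)).
General solution: K_1X_1 + K_2X_2.

x(t) = -K_1e^(3t)sin(5t) + K_1e^(3t)cos(5t) + K_2e^(3t)sin(5t) + K_2e^(3t)cos(5t), y(t) = -K_1e^(3t)cos(5t) - K_2e^(3t)sin(5t)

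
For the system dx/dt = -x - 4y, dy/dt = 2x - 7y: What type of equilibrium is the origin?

A = [[-1,-4],[2,-7]]; det(A-λI) = λ^2 + 8λ + 15.
λ = -3, -5: both negative.

stable node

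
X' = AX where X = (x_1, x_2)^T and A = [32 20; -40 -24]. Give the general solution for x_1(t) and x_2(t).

Coefficient matrix A = [[32, 20], [-40, -24]].
Characteristic polynomial det(A - λI) = λ^2 - 8λ + 32 = 0.
Eigenvalues λ = 4 ± 4i (complex conjugate pair).
For λ=4+4i: an eigenvector is (2,-3) - i(-1,1) = (2 + i, -3 - i).
A real fundamental pair from Re and Im of e^((4+4i)t)v: X_1 = e^(4t)(cos(4t)·(2,-3) + sin(4t)·(-1,1)), X_2 = e^(4t)(sin(4t)·(2,-3) - cos(4t)·(-1,1)).
General solution: c_1X_1 + c_2X_2.

x_1(t) = -c_1e^(4t)sin(4t) + 2c_1e^(4t)cos(4t) + 2c_2e^(4t)sin(4t) + c_2e^(4t)cos(4t), x_2(t) = c_1e^(4t)sin(4t) - 3c_1e^(4t)cos(4t) - 3c_2e^(4t)sin(4t) - c_2e^(4t)cos(4t)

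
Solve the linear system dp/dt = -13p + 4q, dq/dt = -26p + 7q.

p(t) = -c_1e^(-3t)sin(2t) - c_1e^(-3t)cos(2t) - c_2e^(-3t)sin(2t) + c_2e^(-3t)cos(2t), q(t) = -2c_1e^(-3t)sin(2t) - 3c_1e^(-3t)cos(2t) - 3c_2e^(-3t)sin(2t) + 2c_2e^(-3t)cos(2t)

Coefficient matrix A = [[-13, 4], [-26, 7]].
Characteristic polynomial det(A - λI) = λ^2 + 6λ + 13 = 0.
Eigenvalues λ = -3 ± 2i (complex conjugate pair).
For λ=-3+2i: an eigenvector is (-1,-3) - i(-1,-2) = (-1 + i, -3 + 2i).
A real fundamental pair from Re and Im of e^((-3+2i)t)v: X_1 = e^(-3t)(cos(2t)·(-1,-3) + sin(2t)·(-1,-2)), X_2 = e^(-3t)(sin(2t)·(-1,-3) - cos(2t)·(-1,-2)).
General solution: c_1X_1 + c_2X_2.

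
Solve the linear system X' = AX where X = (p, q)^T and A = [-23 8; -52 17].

p(t) = c_1e^(-3t)sin(4t) + c_1e^(-3t)cos(4t) + c_2e^(-3t)sin(4t) - c_2e^(-3t)cos(4t), q(t) = 2c_1e^(-3t)sin(4t) + 3c_1e^(-3t)cos(4t) + 3c_2e^(-3t)sin(4t) - 2c_2e^(-3t)cos(4t)

Coefficient matrix A = [[-23, 8], [-52, 17]].
Characteristic polynomial det(A - λI) = λ^2 + 6λ + 25 = 0.
Eigenvalues λ = -3 ± 4i (complex conjugate pair).
For λ=-3+4i: an eigenvector is (1,3) - i(1,2) = (1 - i, 3 - 2i).
A real fundamental pair from Re and Im of e^((-3+4i)t)v: X_1 = e^(-3t)(cos(4t)·(1,3) + sin(4t)·(1,2)), X_2 = e^(-3t)(sin(4t)·(1,3) - cos(4t)·(1,2)).
General solution: c_1X_1 + c_2X_2.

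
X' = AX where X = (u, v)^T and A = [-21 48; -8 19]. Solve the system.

Coefficient matrix A = [[-21, 48], [-8, 19]].
Characteristic polynomial det(A - λI) = λ^2 + 2λ - 15 = 0.
Eigenvalues λ = 3, -5.
For λ=3: (A-λI) row 1 is [-24, 48], so an eigenvector is (2, 1).
For λ=-5: (A-λI) row 1 is [-16, 48], so an eigenvector is (-3, -1).
General solution: C_1e^(3t)(2,1) + C_2e^(-5t)(-3,-1).

u(t) = 2C_1e^(3t) - 3C_2e^(-5t), v(t) = C_1e^(3t) - C_2e^(-5t)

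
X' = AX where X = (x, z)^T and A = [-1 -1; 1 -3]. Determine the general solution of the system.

Coefficient matrix A = [[-1, -1], [1, -3]].
Characteristic polynomial det(A - λI) = λ^2 + 4λ + 4 = 0.
Single eigenvalue λ = -2 with algebraic multiplicity 2.
Eigenvector v = (-1,-1); generalized eigenvector w with (A-λI)w=v is (-2,-1).
General solution: e^(-2t)[c_1·v + c_2·(t·v + w)].

x(t) = -c_1e^(-2t) - c_2te^(-2t) - 2c_2e^(-2t), z(t) = -c_1e^(-2t) - c_2te^(-2t) - c_2e^(-2t)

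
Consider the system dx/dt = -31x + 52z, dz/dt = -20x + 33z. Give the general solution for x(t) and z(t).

Coefficient matrix A = [[-31, 52], [-20, 33]].
Characteristic polynomial det(A - λI) = λ^2 - 2λ + 17 = 0.
Eigenvalues λ = 1 ± 4i (complex conjugate pair).
For λ=1+4i: an eigenvector is (2,1) - i(-3,-2) = (2 + 3i, 1 + 2i).
A real fundamental pair from Re and Im of e^((1+4i)t)v: X_1 = e^(t)(cos(4t)·(2,1) + sin(4t)·(-3,-2)), X_2 = e^(t)(sin(4t)·(2,1) - cos(4t)·(-3,-2)).
General solution: C_1X_1 + C_2X_2.

x(t) = -3C_1e^(t)sin(4t) + 2C_1e^(t)cos(4t) + 2C_2e^(t)sin(4t) + 3C_2e^(t)cos(4t), z(t) = -2C_1e^(t)sin(4t) + C_1e^(t)cos(4t) + C_2e^(t)sin(4t) + 2C_2e^(t)cos(4t)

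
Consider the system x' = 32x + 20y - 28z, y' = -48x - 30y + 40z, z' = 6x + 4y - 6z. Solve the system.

Coefficient matrix A = [[32, 20, -28], [-48, -30, 40], [6, 4, -6]].
det(A - λI) = 0 gives eigenvalues λ = -4, -2, 2.
For λ=-4: eigenvector (3,-4,1).
For λ=-2: eigenvector (2,-2,1).
For λ=2: eigenvector (2,-3,0).
General solution: c_1e^(-4t)(3,-4,1) + c_2e^(-2t)(2,-2,1) + c_3e^(2t)(2,-3,0).

x(t) = 3c_1e^(-4t) + 2c_2e^(-2t) + 2c_3e^(2t), y(t) = -4c_1e^(-4t) - 2c_2e^(-2t) - 3c_3e^(2t), z(t) = c_1e^(-4t) + c_2e^(-2t)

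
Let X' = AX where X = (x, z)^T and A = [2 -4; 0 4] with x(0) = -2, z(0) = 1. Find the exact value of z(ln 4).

256

A = [[2,-4],[0,4]]; eigenvalues λ = 4, 2.
Eigenvectors: (-2,1) for λ=4, (-1,0) for λ=2.
From the initial condition, c_1 = 1, c_2 = 0.
z(ln 4) = (1)(4^4)(1) + (0)(4^2)(0) = 256.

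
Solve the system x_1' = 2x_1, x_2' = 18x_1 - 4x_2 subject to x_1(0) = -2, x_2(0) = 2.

Coefficient matrix A = [[2, 0], [18, -4]].
Characteristic polynomial det(A - λI) = λ^2 + 2λ - 8 = 0.
Eigenvalues λ = -4, 2.
For λ=-4: (A-λI) row 1 is [6, 0], so an eigenvector is (0, -1).
For λ=2: (A-λI) row 2 is [18, -6], so an eigenvector is (-1, -3).
General solution: c_1e^(-4t)(0,-1) + c_2e^(2t)(-1,-3).
Applying x_1(0)=-2, x_2(0)=2 gives c_1=-8, c_2=2.

x_1(t) = -2e^(2t), x_2(t) = -6e^(2t) + 8e^(-4t)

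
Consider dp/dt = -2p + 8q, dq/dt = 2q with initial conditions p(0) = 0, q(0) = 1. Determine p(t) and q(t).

p(t) = 2e^(2t) - 2e^(-2t), q(t) = e^(2t)

Coefficient matrix A = [[-2, 8], [0, 2]].
Characteristic polynomial det(A - λI) = λ^2 - 4 = 0.
Eigenvalues λ = 2, -2.
For λ=2: (A-λI) row 1 is [-4, 8], so an eigenvector is (-2, -1).
For λ=-2: (A-λI) row 1 is [0, 8], so an eigenvector is (1, 0).
General solution: K_1e^(2t)(-2,-1) + K_2e^(-2t)(1,0).
Applying p(0)=0, q(0)=1 gives K_1=-1, K_2=-2.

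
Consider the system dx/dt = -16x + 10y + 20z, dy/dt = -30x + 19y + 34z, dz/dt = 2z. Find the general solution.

Coefficient matrix A = [[-16, 10, 20], [-30, 19, 34], [0, 0, 2]].
det(A - λI) = 0 gives eigenvalues λ = 4, -1, 2.
For λ=4: eigenvector (-1,-2,0).
For λ=-1: eigenvector (2,3,0).
For λ=2: eigenvector (0,-2,1).
General solution: c_1e^(4t)(-1,-2,0) + c_2e^(-t)(2,3,0) + c_3e^(2t)(0,-2,1).

x(t) = -c_1e^(4t) + 2c_2e^(-t), y(t) = -2c_1e^(4t) + 3c_2e^(-t) - 2c_3e^(2t), z(t) = c_3e^(2t)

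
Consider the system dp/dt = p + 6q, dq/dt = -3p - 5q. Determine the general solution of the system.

Coefficient matrix A = [[1, 6], [-3, -5]].
Characteristic polynomial det(A - λI) = λ^2 + 4λ + 13 = 0.
Eigenvalues λ = -2 ± 3i (complex conjugate pair).
For λ=-2+3i: an eigenvector is (-1,0) - i(-1,1) = (-1 + i, 0 - i).
A real fundamental pair from Re and Im of e^((-2+3i)t)v: X_1 = e^(-2t)(cos(3t)·(-1,0) + sin(3t)·(-1,1)), X_2 = e^(-2t)(sin(3t)·(-1,0) - cos(3t)·(-1,1)).
General solution: K_1X_1 + K_2X_2.

p(t) = -K_1e^(-2t)sin(3t) - K_1e^(-2t)cos(3t) - K_2e^(-2t)sin(3t) + K_2e^(-2t)cos(3t), q(t) = K_1e^(-2t)sin(3t) - K_2e^(-2t)cos(3t)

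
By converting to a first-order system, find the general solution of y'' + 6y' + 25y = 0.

Let x_1 = y, x_2 = y'. Then x_1' = x_2 and x_2' = -25x_1 - 6x_2.
A = [[0,1],[-25,-6]]; det(A-λI) = λ^2 + 6λ + 25.
Eigenvalues λ = -3 ± 4i.

y(t) = c_1e^(-3t)cos(4t) + c_2e^(-3t)sin(4t)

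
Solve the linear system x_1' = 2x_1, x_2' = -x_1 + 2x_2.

Coefficient matrix A = [[2, 0], [-1, 2]].
Characteristic polynomial det(A - λI) = λ^2 - 4λ + 4 = 0.
Single eigenvalue λ = 2 with algebraic multiplicity 2.
Eigenvector v = (0,-1); generalized eigenvector w with (A-λI)w=v is (1,-1).
General solution: e^(2t)[C_1·v + C_2·(t·v + w)].

x_1(t) = C_2e^(2t), x_2(t) = -C_1e^(2t) - C_2te^(2t) - C_2e^(2t)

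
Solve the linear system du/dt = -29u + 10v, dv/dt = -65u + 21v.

Coefficient matrix A = [[-29, 10], [-65, 21]].
Characteristic polynomial det(A - λI) = λ^2 + 8λ + 41 = 0.
Eigenvalues λ = -4 ± 5i (complex conjugate pair).
For λ=-4+5i: an eigenvector is (1,3) - i(1,2) = (1 - i, 3 - 2i).
A real fundamental pair from Re and Im of e^((-4+5i)t)v: X_1 = e^(-4t)(cos(5t)·(1,3) + sin(5t)·(1,2)), X_2 = e^(-4t)(sin(5t)·(1,3) - cos(5t)·(1,2)).
General solution: c_1X_1 + c_2X_2.

u(t) = c_1e^(-4t)sin(5t) + c_1e^(-4t)cos(5t) + c_2e^(-4t)sin(5t) - c_2e^(-4t)cos(5t), v(t) = 2c_1e^(-4t)sin(5t) + 3c_1e^(-4t)cos(5t) + 3c_2e^(-4t)sin(5t) - 2c_2e^(-4t)cos(5t)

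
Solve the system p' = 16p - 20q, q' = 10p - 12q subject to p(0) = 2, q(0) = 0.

p(t) = 14e^(2t)sin(2t) + 2e^(2t)cos(2t), q(t) = 10e^(2t)sin(2t)

Coefficient matrix A = [[16, -20], [10, -12]].
Characteristic polynomial det(A - λI) = λ^2 - 4λ + 8 = 0.
Eigenvalues λ = 2 ± 2i (complex conjugate pair).
For λ=2+2i: an eigenvector is (3,2) - i(1,1) = (3 - i, 2 - i).
A real fundamental pair from Re and Im of e^((2+2i)t)v: X_1 = e^(2t)(cos(2t)·(3,2) + sin(2t)·(1,1)), X_2 = e^(2t)(sin(2t)·(3,2) - cos(2t)·(1,1)).
General solution: K_1X_1 + K_2X_2.
Applying p(0)=2, q(0)=0 gives K_1=2, K_2=4.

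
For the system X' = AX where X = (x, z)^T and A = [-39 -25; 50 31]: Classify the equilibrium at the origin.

stable spiral

A = [[-39,-25],[50,31]]; det(A-λI) = λ^2 + 8λ + 41.
λ = -4 ± 5i: negative real part.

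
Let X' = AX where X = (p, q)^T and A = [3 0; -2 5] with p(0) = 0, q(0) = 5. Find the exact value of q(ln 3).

A = [[3,0],[-2,5]]; eigenvalues λ = 3, 5.
Eigenvectors: (1,1) for λ=3, (0,-1) for λ=5.
From the initial condition, c_1 = 0, c_2 = -5.
q(ln 3) = (0)(3^3)(1) + (-5)(3^5)(-1) = 1215.

1215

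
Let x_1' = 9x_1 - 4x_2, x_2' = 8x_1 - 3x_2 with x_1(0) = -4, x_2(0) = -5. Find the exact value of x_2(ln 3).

A = [[9,-4],[8,-3]]; eigenvalues λ = 5, 1.
Eigenvectors: (1,1) for λ=5, (1,2) for λ=1.
From the initial condition, c_1 = -3, c_2 = -1.
x_2(ln 3) = (-3)(3^5)(1) + (-1)(3^1)(2) = -735.

-735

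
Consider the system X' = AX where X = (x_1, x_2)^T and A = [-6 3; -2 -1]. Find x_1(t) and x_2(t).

Coefficient matrix A = [[-6, 3], [-2, -1]].
Characteristic polynomial det(A - λI) = λ^2 + 7λ + 12 = 0.
Eigenvalues λ = -3, -4.
For λ=-3: (A-λI) row 1 is [-3, 3], so an eigenvector is (1, 1).
For λ=-4: (A-λI) row 1 is [-2, 3], so an eigenvector is (-3, -2).
General solution: c_1e^(-3t)(1,1) + c_2e^(-4t)(-3,-2).

x_1(t) = c_1e^(-3t) - 3c_2e^(-4t), x_2(t) = c_1e^(-3t) - 2c_2e^(-4t)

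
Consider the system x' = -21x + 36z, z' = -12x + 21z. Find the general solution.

x(t) = -3K_1e^(3t) + 2K_2e^(-3t), z(t) = -2K_1e^(3t) + K_2e^(-3t)

Coefficient matrix A = [[-21, 36], [-12, 21]].
Characteristic polynomial det(A - λI) = λ^2 - 9 = 0.
Eigenvalues λ = 3, -3.
For λ=3: (A-λI) row 1 is [-24, 36], so an eigenvector is (-3, -2).
For λ=-3: (A-λI) row 1 is [-18, 36], so an eigenvector is (2, 1).
General solution: K_1e^(3t)(-3,-2) + K_2e^(-3t)(2,1).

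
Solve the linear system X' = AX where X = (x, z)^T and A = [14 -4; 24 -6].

x(t) = -K_1e^(6t) - K_2e^(2t), z(t) = -2K_1e^(6t) - 3K_2e^(2t)

Coefficient matrix A = [[14, -4], [24, -6]].
Characteristic polynomial det(A - λI) = λ^2 - 8λ + 12 = 0.
Eigenvalues λ = 6, 2.
For λ=6: (A-λI) row 1 is [8, -4], so an eigenvector is (-1, -2).
For λ=2: (A-λI) row 1 is [12, -4], so an eigenvector is (-1, -3).
General solution: K_1e^(6t)(-1,-2) + K_2e^(2t)(-1,-3).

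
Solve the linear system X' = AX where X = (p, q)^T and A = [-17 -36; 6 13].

p(t) = -3c_1e^(-5t) + 2c_2e^(t), q(t) = c_1e^(-5t) - c_2e^(t)

Coefficient matrix A = [[-17, -36], [6, 13]].
Characteristic polynomial det(A - λI) = λ^2 + 4λ - 5 = 0.
Eigenvalues λ = -5, 1.
For λ=-5: (A-λI) row 1 is [-12, -36], so an eigenvector is (-3, 1).
For λ=1: (A-λI) row 1 is [-18, -36], so an eigenvector is (2, -1).
General solution: c_1e^(-5t)(-3,1) + c_2e^(t)(2,-1).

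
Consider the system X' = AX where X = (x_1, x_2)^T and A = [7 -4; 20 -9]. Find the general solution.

Coefficient matrix A = [[7, -4], [20, -9]].
Characteristic polynomial det(A - λI) = λ^2 + 2λ + 17 = 0.
Eigenvalues λ = -1 ± 4i (complex conjugate pair).
For λ=-1+4i: an eigenvector is (0,-1) - i(1,2) = (0 - i, -1 - 2i).
A real fundamental pair from Re and Im of e^((-1+4i)t)v: X_1 = e^(-t)(cos(4t)·(0,-1) + sin(4t)·(1,2)), X_2 = e^(-t)(sin(4t)·(0,-1) - cos(4t)·(1,2)).
General solution: K_1X_1 + K_2X_2.

x_1(t) = K_1e^(-t)sin(4t) - K_2e^(-t)cos(4t), x_2(t) = 2K_1e^(-t)sin(4t) - K_1e^(-t)cos(4t) - K_2e^(-t)sin(4t) - 2K_2e^(-t)cos(4t)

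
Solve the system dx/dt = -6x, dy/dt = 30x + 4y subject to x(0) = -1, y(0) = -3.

Coefficient matrix A = [[-6, 0], [30, 4]].
Characteristic polynomial det(A - λI) = λ^2 + 2λ - 24 = 0.
Eigenvalues λ = 4, -6.
For λ=4: (A-λI) row 1 is [-10, 0], so an eigenvector is (0, 1).
For λ=-6: (A-λI) row 2 is [30, 10], so an eigenvector is (-1, 3).
General solution: c_1e^(4t)(0,1) + c_2e^(-6t)(-1,3).
Applying x(0)=-1, y(0)=-3 gives c_1=-6, c_2=1.

x(t) = -e^(-6t), y(t) = -6e^(4t) + 3e^(-6t)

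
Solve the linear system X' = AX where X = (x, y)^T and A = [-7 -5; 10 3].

Coefficient matrix A = [[-7, -5], [10, 3]].
Characteristic polynomial det(A - λI) = λ^2 + 4λ + 29 = 0.
Eigenvalues λ = -2 ± 5i (complex conjugate pair).
For λ=-2+5i: an eigenvector is (0,-1) - i(1,-1) = (0 - i, -1 + i).
A real fundamental pair from Re and Im of e^((-2+5i)t)v: X_1 = e^(-2t)(cos(5t)·(0,-1) + sin(5t)·(1,-1)), X_2 = e^(-2t)(sin(5t)·(0,-1) - cos(5t)·(1,-1)).
General solution: C_1X_1 + C_2X_2.

x(t) = C_1e^(-2t)sin(5t) - C_2e^(-2t)cos(5t), y(t) = -C_1e^(-2t)sin(5t) - C_1e^(-2t)cos(5t) - C_2e^(-2t)sin(5t) + C_2e^(-2t)cos(5t)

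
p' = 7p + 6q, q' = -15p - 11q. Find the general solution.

Coefficient matrix A = [[7, 6], [-15, -11]].
Characteristic polynomial det(A - λI) = λ^2 + 4λ + 13 = 0.
Eigenvalues λ = -2 ± 3i (complex conjugate pair).
For λ=-2+3i: an eigenvector is (-1,2) - i(1,-1) = (-1 - i, 2 + i).
A real fundamental pair from Re and Im of e^((-2+3i)t)v: X_1 = e^(-2t)(cos(3t)·(-1,2) + sin(3t)·(1,-1)), X_2 = e^(-2t)(sin(3t)·(-1,2) - cos(3t)·(1,-1)).
General solution: c_1X_1 + c_2X_2.

p(t) = c_1e^(-2t)sin(3t) - c_1e^(-2t)cos(3t) - c_2e^(-2t)sin(3t) - c_2e^(-2t)cos(3t), q(t) = -c_1e^(-2t)sin(3t) + 2c_1e^(-2t)cos(3t) + 2c_2e^(-2t)sin(3t) + c_2e^(-2t)cos(3t)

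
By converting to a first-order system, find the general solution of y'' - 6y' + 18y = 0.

Let x_1 = y, x_2 = y'. Then x_1' = x_2 and x_2' = -18x_1 + 6x_2.
A = [[0,1],[-18,6]]; det(A-λI) = λ^2 - 6λ + 18.
Eigenvalues λ = 3 ± 3i.

y(t) = c_1e^(3t)cos(3t) + c_2e^(3t)sin(3t)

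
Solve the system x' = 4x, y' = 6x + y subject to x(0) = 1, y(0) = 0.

Coefficient matrix A = [[4, 0], [6, 1]].
Characteristic polynomial det(A - λI) = λ^2 - 5λ + 4 = 0.
Eigenvalues λ = 1, 4.
For λ=1: (A-λI) row 1 is [3, 0], so an eigenvector is (0, -1).
For λ=4: (A-λI) row 2 is [6, -3], so an eigenvector is (-1, -2).
General solution: c_1e^(t)(0,-1) + c_2e^(4t)(-1,-2).
Applying x(0)=1, y(0)=0 gives c_1=2, c_2=-1.

x(t) = e^(4t), y(t) = 2e^(4t) - 2e^(t)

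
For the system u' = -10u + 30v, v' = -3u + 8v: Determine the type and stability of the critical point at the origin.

A = [[-10,30],[-3,8]]; det(A-λI) = λ^2 + 2λ + 10.
λ = -1 ± 3i: negative real part.

stable spiral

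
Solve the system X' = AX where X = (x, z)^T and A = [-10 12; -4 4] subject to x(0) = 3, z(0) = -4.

Coefficient matrix A = [[-10, 12], [-4, 4]].
Characteristic polynomial det(A - λI) = λ^2 + 6λ + 8 = 0.
Eigenvalues λ = -2, -4.
For λ=-2: (A-λI) row 1 is [-8, 12], so an eigenvector is (3, 2).
For λ=-4: (A-λI) row 1 is [-6, 12], so an eigenvector is (2, 1).
General solution: C_1e^(-2t)(3,2) + C_2e^(-4t)(2,1).
Applying x(0)=3, z(0)=-4 gives C_1=-11, C_2=18.

x(t) = -33e^(-2t) + 36e^(-4t), z(t) = -22e^(-2t) + 18e^(-4t)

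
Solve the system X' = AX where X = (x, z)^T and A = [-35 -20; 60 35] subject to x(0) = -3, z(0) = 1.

x(t) = 7e^(5t) - 10e^(-5t), z(t) = -14e^(5t) + 15e^(-5t)

Coefficient matrix A = [[-35, -20], [60, 35]].
Characteristic polynomial det(A - λI) = λ^2 - 25 = 0.
Eigenvalues λ = 5, -5.
For λ=5: (A-λI) row 1 is [-40, -20], so an eigenvector is (1, -2).
For λ=-5: (A-λI) row 1 is [-30, -20], so an eigenvector is (-2, 3).
General solution: K_1e^(5t)(1,-2) + K_2e^(-5t)(-2,3).
Applying x(0)=-3, z(0)=1 gives K_1=7, K_2=5.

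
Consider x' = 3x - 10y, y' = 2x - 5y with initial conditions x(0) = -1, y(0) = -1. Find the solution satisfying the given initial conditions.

x(t) = 3e^(-t)sin(2t) - e^(-t)cos(2t), y(t) = e^(-t)sin(2t) - e^(-t)cos(2t)

Coefficient matrix A = [[3, -10], [2, -5]].
Characteristic polynomial det(A - λI) = λ^2 + 2λ + 5 = 0.
Eigenvalues λ = -1 ± 2i (complex conjugate pair).
For λ=-1+2i: an eigenvector is (2,1) - i(-1,0) = (2 + i, 1).
A real fundamental pair from Re and Im of e^((-1+2i)t)v: X_1 = e^(-t)(cos(2t)·(2,1) + sin(2t)·(-1,0)), X_2 = e^(-t)(sin(2t)·(2,1) - cos(2t)·(-1,0)).
General solution: K_1X_1 + K_2X_2.
Applying x(0)=-1, y(0)=-1 gives K_1=-1, K_2=1.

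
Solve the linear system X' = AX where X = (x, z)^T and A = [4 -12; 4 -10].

Coefficient matrix A = [[4, -12], [4, -10]].
Characteristic polynomial det(A - λI) = λ^2 + 6λ + 8 = 0.
Eigenvalues λ = -2, -4.
For λ=-2: (A-λI) row 1 is [6, -12], so an eigenvector is (-2, -1).
For λ=-4: (A-λI) row 1 is [8, -12], so an eigenvector is (3, 2).
General solution: K_1e^(-2t)(-2,-1) + K_2e^(-4t)(3,2).

x(t) = -2K_1e^(-2t) + 3K_2e^(-4t), z(t) = -K_1e^(-2t) + 2K_2e^(-4t)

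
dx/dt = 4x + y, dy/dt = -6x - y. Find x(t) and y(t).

x(t) = -c_1e^(t) - c_2e^(2t), y(t) = 3c_1e^(t) + 2c_2e^(2t)

Coefficient matrix A = [[4, 1], [-6, -1]].
Characteristic polynomial det(A - λI) = λ^2 - 3λ + 2 = 0.
Eigenvalues λ = 1, 2.
For λ=1: (A-λI) row 1 is [3, 1], so an eigenvector is (-1, 3).
For λ=2: (A-λI) row 1 is [2, 1], so an eigenvector is (-1, 2).
General solution: c_1e^(t)(-1,3) + c_2e^(2t)(-1,2).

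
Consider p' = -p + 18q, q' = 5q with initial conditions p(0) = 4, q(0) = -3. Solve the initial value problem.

p(t) = -9e^(5t) + 13e^(-t), q(t) = -3e^(5t)

Coefficient matrix A = [[-1, 18], [0, 5]].
Characteristic polynomial det(A - λI) = λ^2 - 4λ - 5 = 0.
Eigenvalues λ = 5, -1.
For λ=5: (A-λI) row 1 is [-6, 18], so an eigenvector is (-3, -1).
For λ=-1: (A-λI) row 1 is [0, 18], so an eigenvector is (1, 0).
General solution: c_1e^(5t)(-3,-1) + c_2e^(-t)(1,0).
Applying p(0)=4, q(0)=-3 gives c_1=3, c_2=13.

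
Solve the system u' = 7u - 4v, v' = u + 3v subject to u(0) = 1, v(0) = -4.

u(t) = 18te^(5t) + e^(5t), v(t) = 9te^(5t) - 4e^(5t)

Coefficient matrix A = [[7, -4], [1, 3]].
Characteristic polynomial det(A - λI) = λ^2 - 10λ + 25 = 0.
Single eigenvalue λ = 5 with algebraic multiplicity 2.
Eigenvector v = (2,1); generalized eigenvector w with (A-λI)w=v is (3,1).
General solution: e^(5t)[c_1·v + c_2·(t·v + w)].
Applying u(0)=1, v(0)=-4 gives c_1=-13, c_2=9.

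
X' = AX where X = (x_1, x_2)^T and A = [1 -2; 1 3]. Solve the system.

Coefficient matrix A = [[1, -2], [1, 3]].
Characteristic polynomial det(A - λI) = λ^2 - 4λ + 5 = 0.
Eigenvalues λ = 2 ± i (complex conjugate pair).
For λ=2+i: an eigenvector is (-1,1) - i(-1,0) = (-1 + i, 1).
A real fundamental pair from Re and Im of e^((2+i)t)v: X_1 = e^(2t)(cos(t)·(-1,1) + sin(t)·(-1,0)), X_2 = e^(2t)(sin(t)·(-1,1) - cos(t)·(-1,0)).
General solution: C_1X_1 + C_2X_2.

x_1(t) = -C_1e^(2t)sin(t) - C_1e^(2t)cos(t) - C_2e^(2t)sin(t) + C_2e^(2t)cos(t), x_2(t) = C_1e^(2t)cos(t) + C_2e^(2t)sin(t)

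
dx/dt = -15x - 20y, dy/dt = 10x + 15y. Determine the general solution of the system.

x(t) = 2K_1e^(-5t) + K_2e^(5t), y(t) = -K_1e^(-5t) - K_2e^(5t)

Coefficient matrix A = [[-15, -20], [10, 15]].
Characteristic polynomial det(A - λI) = λ^2 - 25 = 0.
Eigenvalues λ = -5, 5.
For λ=-5: (A-λI) row 1 is [-10, -20], so an eigenvector is (2, -1).
For λ=5: (A-λI) row 1 is [-20, -20], so an eigenvector is (1, -1).
General solution: K_1e^(-5t)(2,-1) + K_2e^(5t)(1,-1).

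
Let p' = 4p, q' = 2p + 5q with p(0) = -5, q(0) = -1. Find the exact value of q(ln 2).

A = [[4,0],[2,5]]; eigenvalues λ = 5, 4.
Eigenvectors: (0,-1) for λ=5, (-1,2) for λ=4.
From the initial condition, c_1 = 11, c_2 = 5.
q(ln 2) = (11)(2^5)(-1) + (5)(2^4)(2) = -192.

-192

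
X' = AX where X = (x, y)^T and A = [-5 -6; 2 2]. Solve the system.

x(t) = 2c_1e^(-2t) - 3c_2e^(-t), y(t) = -c_1e^(-2t) + 2c_2e^(-t)

Coefficient matrix A = [[-5, -6], [2, 2]].
Characteristic polynomial det(A - λI) = λ^2 + 3λ + 2 = 0.
Eigenvalues λ = -2, -1.
For λ=-2: (A-λI) row 1 is [-3, -6], so an eigenvector is (2, -1).
For λ=-1: (A-λI) row 1 is [-4, -6], so an eigenvector is (-3, 2).
General solution: c_1e^(-2t)(2,-1) + c_2e^(-t)(-3,2).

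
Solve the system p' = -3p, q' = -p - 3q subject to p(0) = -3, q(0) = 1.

Coefficient matrix A = [[-3, 0], [-1, -3]].
Characteristic polynomial det(A - λI) = λ^2 + 6λ + 9 = 0.
Single eigenvalue λ = -3 with algebraic multiplicity 2.
Eigenvector v = (0,1); generalized eigenvector w with (A-λI)w=v is (-1,-3).
General solution: e^(-3t)[K_1·v + K_2·(t·v + w)].
Applying p(0)=-3, q(0)=1 gives K_1=10, K_2=3.

p(t) = -3e^(-3t), q(t) = 3te^(-3t) + e^(-3t)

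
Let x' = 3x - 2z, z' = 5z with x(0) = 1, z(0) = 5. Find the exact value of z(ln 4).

A = [[3,-2],[0,5]]; eigenvalues λ = 3, 5.
Eigenvectors: (-1,0) for λ=3, (1,-1) for λ=5.
From the initial condition, c_1 = -6, c_2 = -5.
z(ln 4) = (-6)(4^3)(0) + (-5)(4^5)(-1) = 5120.

5120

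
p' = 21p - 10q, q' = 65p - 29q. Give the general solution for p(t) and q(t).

p(t) = c_1e^(-4t)sin(5t) + c_1e^(-4t)cos(5t) + c_2e^(-4t)sin(5t) - c_2e^(-4t)cos(5t), q(t) = 3c_1e^(-4t)sin(5t) + 2c_1e^(-4t)cos(5t) + 2c_2e^(-4t)sin(5t) - 3c_2e^(-4t)cos(5t)

Coefficient matrix A = [[21, -10], [65, -29]].
Characteristic polynomial det(A - λI) = λ^2 + 8λ + 41 = 0.
Eigenvalues λ = -4 ± 5i (complex conjugate pair).
For λ=-4+5i: an eigenvector is (1,2) - i(1,3) = (1 - i, 2 - 3i).
A real fundamental pair from Re and Im of e^((-4+5i)t)v: X_1 = e^(-4t)(cos(5t)·(1,2) + sin(5t)·(1,3)), X_2 = e^(-4t)(sin(5t)·(1,2) - cos(5t)·(1,3)).
General solution: c_1X_1 + c_2X_2.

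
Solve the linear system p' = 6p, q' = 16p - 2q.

p(t) = -C_1e^(6t), q(t) = -2C_1e^(6t) + C_2e^(-2t)

Coefficient matrix A = [[6, 0], [16, -2]].
Characteristic polynomial det(A - λI) = λ^2 - 4λ - 12 = 0.
Eigenvalues λ = 6, -2.
For λ=6: (A-λI) row 2 is [16, -8], so an eigenvector is (-1, -2).
For λ=-2: (A-λI) row 1 is [8, 0], so an eigenvector is (0, 1).
General solution: C_1e^(6t)(-1,-2) + C_2e^(-2t)(0,1).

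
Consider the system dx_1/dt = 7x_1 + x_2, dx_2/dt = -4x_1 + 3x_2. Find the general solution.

Coefficient matrix A = [[7, 1], [-4, 3]].
Characteristic polynomial det(A - λI) = λ^2 - 10λ + 25 = 0.
Single eigenvalue λ = 5 with algebraic multiplicity 2.
Eigenvector v = (1,-2); generalized eigenvector w with (A-λI)w=v is (-1,3).
General solution: e^(5t)[c_1·v + c_2·(t·v + w)].

x_1(t) = c_1e^(5t) + c_2te^(5t) - c_2e^(5t), x_2(t) = -2c_1e^(5t) - 2c_2te^(5t) + 3c_2e^(5t)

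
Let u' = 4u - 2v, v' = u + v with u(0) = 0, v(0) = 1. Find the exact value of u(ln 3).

-36

A = [[4,-2],[1,1]]; eigenvalues λ = 2, 3.
Eigenvectors: (1,1) for λ=2, (-2,-1) for λ=3.
From the initial condition, c_1 = 2, c_2 = 1.
u(ln 3) = (2)(3^2)(1) + (1)(3^3)(-2) = -36.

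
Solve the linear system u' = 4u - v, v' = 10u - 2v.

u(t) = K_1e^(t)sin(t) - K_2e^(t)cos(t), v(t) = 3K_1e^(t)sin(t) - K_1e^(t)cos(t) - K_2e^(t)sin(t) - 3K_2e^(t)cos(t)

Coefficient matrix A = [[4, -1], [10, -2]].
Characteristic polynomial det(A - λI) = λ^2 - 2λ + 2 = 0.
Eigenvalues λ = 1 ± i (complex conjugate pair).
For λ=1+i: an eigenvector is (0,-1) - i(1,3) = (0 - i, -1 - 3i).
A real fundamental pair from Re and Im of e^((1+i)t)v: X_1 = e^(t)(cos(t)·(0,-1) + sin(t)·(1,3)), X_2 = e^(t)(sin(t)·(0,-1) - cos(t)·(1,3)).
General solution: K_1X_1 + K_2X_2.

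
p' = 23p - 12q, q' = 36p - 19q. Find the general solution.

p(t) = -2c_1e^(5t) - c_2e^(-t), q(t) = -3c_1e^(5t) - 2c_2e^(-t)

Coefficient matrix A = [[23, -12], [36, -19]].
Characteristic polynomial det(A - λI) = λ^2 - 4λ - 5 = 0.
Eigenvalues λ = 5, -1.
For λ=5: (A-λI) row 1 is [18, -12], so an eigenvector is (-2, -3).
For λ=-1: (A-λI) row 1 is [24, -12], so an eigenvector is (-1, -2).
General solution: c_1e^(5t)(-2,-3) + c_2e^(-t)(-1,-2).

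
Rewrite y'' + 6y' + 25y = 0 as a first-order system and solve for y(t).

y(t) = K_1e^(-3t)cos(4t) + K_2e^(-3t)sin(4t)

Let x_1 = y, x_2 = y'. Then x_1' = x_2 and x_2' = -25x_1 - 6x_2.
A = [[0,1],[-25,-6]]; det(A-λI) = λ^2 + 6λ + 25.
Eigenvalues λ = -3 ± 4i.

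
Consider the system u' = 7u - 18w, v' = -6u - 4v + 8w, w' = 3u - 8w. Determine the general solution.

u(t) = 3K_1e^(t) + 2K_3e^(-2t), v(t) = -2K_1e^(t) + K_2e^(-4t) - 2K_3e^(-2t), w(t) = K_1e^(t) + K_3e^(-2t)

Coefficient matrix A = [[7, 0, -18], [-6, -4, 8], [3, 0, -8]].
det(A - λI) = 0 gives eigenvalues λ = 1, -4, -2.
For λ=1: eigenvector (3,-2,1).
For λ=-4: eigenvector (0,1,0).
For λ=-2: eigenvector (2,-2,1).
General solution: K_1e^(t)(3,-2,1) + K_2e^(-4t)(0,1,0) + K_3e^(-2t)(2,-2,1).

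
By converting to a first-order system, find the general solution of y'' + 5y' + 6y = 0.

y(t) = c_1e^(-3t) + c_2e^(-2t)

Let x_1 = y, x_2 = y'. Then x_1' = x_2 and x_2' = -6x_1 - 5x_2.
A = [[0,1],[-6,-5]]; det(A-λI) = λ^2 + 5λ + 6.
Eigenvalues λ = -3, -2 with eigenvectors (1,-3), (1,-2).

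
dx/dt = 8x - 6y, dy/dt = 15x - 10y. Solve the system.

Coefficient matrix A = [[8, -6], [15, -10]].
Characteristic polynomial det(A - λI) = λ^2 + 2λ + 10 = 0.
Eigenvalues λ = -1 ± 3i (complex conjugate pair).
For λ=-1+3i: an eigenvector is (1,2) - i(-1,-1) = (1 + i, 2 + i).
A real fundamental pair from Re and Im of e^((-1+3i)t)v: X_1 = e^(-t)(cos(3t)·(1,2) + sin(3t)·(-1,-1)), X_2 = e^(-t)(sin(3t)·(1,2) - cos(3t)·(-1,-1)).
General solution: C_1X_1 + C_2X_2.

x(t) = -C_1e^(-t)sin(3t) + C_1e^(-t)cos(3t) + C_2e^(-t)sin(3t) + C_2e^(-t)cos(3t), y(t) = -C_1e^(-t)sin(3t) + 2C_1e^(-t)cos(3t) + 2C_2e^(-t)sin(3t) + C_2e^(-t)cos(3t)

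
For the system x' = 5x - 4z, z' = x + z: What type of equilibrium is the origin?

unstable improper node

A = [[5,-4],[1,1]]; det(A-λI) = λ^2 - 6λ + 9.
repeated λ = 3 with a single eigenvector.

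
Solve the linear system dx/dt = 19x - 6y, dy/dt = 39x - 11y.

Coefficient matrix A = [[19, -6], [39, -11]].
Characteristic polynomial det(A - λI) = λ^2 - 8λ + 25 = 0.
Eigenvalues λ = 4 ± 3i (complex conjugate pair).
For λ=4+3i: an eigenvector is (1,3) - i(-1,-2) = (1 + i, 3 + 2i).
A real fundamental pair from Re and Im of e^((4+3i)t)v: X_1 = e^(4t)(cos(3t)·(1,3) + sin(3t)·(-1,-2)), X_2 = e^(4t)(sin(3t)·(1,3) - cos(3t)·(-1,-2)).
General solution: C_1X_1 + C_2X_2.

x(t) = -C_1e^(4t)sin(3t) + C_1e^(4t)cos(3t) + C_2e^(4t)sin(3t) + C_2e^(4t)cos(3t), y(t) = -2C_1e^(4t)sin(3t) + 3C_1e^(4t)cos(3t) + 3C_2e^(4t)sin(3t) + 2C_2e^(4t)cos(3t)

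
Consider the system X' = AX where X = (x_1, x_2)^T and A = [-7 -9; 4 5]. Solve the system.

Coefficient matrix A = [[-7, -9], [4, 5]].
Characteristic polynomial det(A - λI) = λ^2 + 2λ + 1 = 0.
Single eigenvalue λ = -1 with algebraic multiplicity 2.
Eigenvector v = (-3,2); generalized eigenvector w with (A-λI)w=v is (2,-1).
General solution: e^(-t)[C_1·v + C_2·(t·v + w)].

x_1(t) = -3C_1e^(-t) - 3C_2te^(-t) + 2C_2e^(-t), x_2(t) = 2C_1e^(-t) + 2C_2te^(-t) - C_2e^(-t)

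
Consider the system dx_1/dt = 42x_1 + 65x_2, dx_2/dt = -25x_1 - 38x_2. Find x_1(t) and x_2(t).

x_1(t) = -2c_1e^(2t)sin(5t) + 3c_1e^(2t)cos(5t) + 3c_2e^(2t)sin(5t) + 2c_2e^(2t)cos(5t), x_2(t) = c_1e^(2t)sin(5t) - 2c_1e^(2t)cos(5t) - 2c_2e^(2t)sin(5t) - c_2e^(2t)cos(5t)

Coefficient matrix A = [[42, 65], [-25, -38]].
Characteristic polynomial det(A - λI) = λ^2 - 4λ + 29 = 0.
Eigenvalues λ = 2 ± 5i (complex conjugate pair).
For λ=2+5i: an eigenvector is (3,-2) - i(-2,1) = (3 + 2i, -2 - i).
A real fundamental pair from Re and Im of e^((2+5i)t)v: X_1 = e^(2t)(cos(5t)·(3,-2) + sin(5t)·(-2,1)), X_2 = e^(2t)(sin(5t)·(3,-2) - cos(5t)·(-2,1)).
General solution: c_1X_1 + c_2X_2.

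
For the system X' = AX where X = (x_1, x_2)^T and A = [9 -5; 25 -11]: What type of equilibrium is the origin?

stable spiral

A = [[9,-5],[25,-11]]; det(A-λI) = λ^2 + 2λ + 26.
λ = -1 ± 5i: negative real part.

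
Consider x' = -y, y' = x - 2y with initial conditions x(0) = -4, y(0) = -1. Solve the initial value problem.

Coefficient matrix A = [[0, -1], [1, -2]].
Characteristic polynomial det(A - λI) = λ^2 + 2λ + 1 = 0.
Single eigenvalue λ = -1 with algebraic multiplicity 2.
Eigenvector v = (1,1); generalized eigenvector w with (A-λI)w=v is (3,2).
General solution: e^(-t)[C_1·v + C_2·(t·v + w)].
Applying x(0)=-4, y(0)=-1 gives C_1=5, C_2=-3.

x(t) = -3te^(-t) - 4e^(-t), y(t) = -3te^(-t) - e^(-t)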